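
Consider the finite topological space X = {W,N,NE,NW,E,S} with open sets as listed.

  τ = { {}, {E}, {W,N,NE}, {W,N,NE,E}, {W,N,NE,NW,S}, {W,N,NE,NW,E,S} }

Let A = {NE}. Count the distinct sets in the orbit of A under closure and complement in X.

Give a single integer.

6

complement {W,N,NW,E,S}; its interior {E}; cl(A) = X∖{E} = {W,N,NE,NW,S}
With k = closure, c = complement:
  1. A     = {NE}
  2. kA    = {W,N,NE,NW,S}
  3. cA    = {W,N,NW,E,S}
  4. ckA   = {E}
  5. kcA   = {W,N,NE,NW,E,S}
  6. ckcA  = {}
k, c of each give nothing new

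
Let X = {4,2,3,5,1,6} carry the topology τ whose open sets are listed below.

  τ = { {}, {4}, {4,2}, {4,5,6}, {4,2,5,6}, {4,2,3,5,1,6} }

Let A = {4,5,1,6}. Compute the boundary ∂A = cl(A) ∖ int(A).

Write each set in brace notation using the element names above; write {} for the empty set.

{2,3,1}

open subsets of A: {}, {4}, {4,5,6}; so int(A) = {4,5,6}
closure: X∖int(X∖A) = X∖{} = {4,2,3,5,1,6}
∂A = {4,2,3,5,1,6} minus {4,5,6} = {2,3,1}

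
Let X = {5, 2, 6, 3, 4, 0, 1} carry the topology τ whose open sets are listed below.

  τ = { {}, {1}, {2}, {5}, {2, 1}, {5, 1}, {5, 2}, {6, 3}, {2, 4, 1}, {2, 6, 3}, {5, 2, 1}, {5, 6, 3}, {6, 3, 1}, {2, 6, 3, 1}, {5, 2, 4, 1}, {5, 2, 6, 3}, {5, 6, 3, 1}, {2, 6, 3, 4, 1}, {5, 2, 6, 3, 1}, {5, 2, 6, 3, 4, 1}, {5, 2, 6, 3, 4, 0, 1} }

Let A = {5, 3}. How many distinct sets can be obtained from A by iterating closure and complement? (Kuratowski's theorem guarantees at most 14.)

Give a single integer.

10

X∖A={2, 6, 4, 0, 1}, int(X∖A)={2, 4, 1}, hence cl(A)={5, 6, 3, 0}
Orbit (k=closure, c=complement):
  1. A     = {5, 3}
  2. kA    = {5, 6, 3, 0}
  3. cA    = {2, 6, 4, 0, 1}
  4. ckA   = {2, 4, 1}
  5. kcA   = {2, 6, 3, 4, 0, 1}
  6. kckA  = {2, 4, 0, 1}
  7. ckcA  = {5}
  8. ckckA = {5, 6, 3}
  9. kckcA = {5, 0}
  10. ckckcA = {2, 6, 3, 4, 1}
(closed under both — stop)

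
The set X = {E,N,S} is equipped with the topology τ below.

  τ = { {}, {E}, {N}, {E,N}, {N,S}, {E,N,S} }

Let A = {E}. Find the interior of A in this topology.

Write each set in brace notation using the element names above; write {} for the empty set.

{E}

open subsets of A: {}, {E}; so int(A) = {E}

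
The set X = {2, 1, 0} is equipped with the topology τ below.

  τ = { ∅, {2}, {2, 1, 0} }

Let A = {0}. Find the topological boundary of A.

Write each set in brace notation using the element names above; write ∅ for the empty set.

open subsets of A: ∅; so int(A) = ∅
closure: X∖int(X∖A) = X∖{2} = {1, 0}
∂A = {1, 0} minus ∅ = {1, 0}

{1, 0}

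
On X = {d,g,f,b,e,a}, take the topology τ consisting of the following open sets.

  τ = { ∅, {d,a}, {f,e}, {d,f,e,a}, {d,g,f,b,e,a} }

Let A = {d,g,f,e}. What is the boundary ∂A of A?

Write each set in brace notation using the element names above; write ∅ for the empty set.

{d,g,b,a}

U open, U⊆A: ∅, {f,e}. int(A) = ⋃ = {f,e}
X∖A={b,a}, int(X∖A)=∅, hence cl(A)={d,g,f,b,e,a}
∂A: remove int from cl → {d,g,b,a}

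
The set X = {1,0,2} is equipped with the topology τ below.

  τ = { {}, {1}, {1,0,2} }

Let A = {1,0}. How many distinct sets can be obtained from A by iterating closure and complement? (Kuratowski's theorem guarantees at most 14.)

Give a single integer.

cl via duality: int({2}) = {}, so X∖{} = {1,0,2}
Write k for closure, c for complement:
  1. A     = {1,0}
  2. kA    = {1,0,2}
  3. cA    = {2}
  4. ckA   = {}
  5. kcA   = {0,2}
  6. ckcA  = {1}
applying k or c yields no new set

6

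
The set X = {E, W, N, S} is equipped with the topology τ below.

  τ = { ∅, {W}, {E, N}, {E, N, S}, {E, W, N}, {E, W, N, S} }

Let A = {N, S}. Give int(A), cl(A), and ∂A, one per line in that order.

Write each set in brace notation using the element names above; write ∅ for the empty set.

opens ⊆ A: ∅; union → int = ∅
complement {E, W}; its interior {W}; cl(A) = X∖{W} = {E, N, S}
boundary = {E, N, S} ∖ ∅ = {E, N, S}

int(A) = ∅
cl(A)  = {E, N, S}
∂A     = {E, N, S}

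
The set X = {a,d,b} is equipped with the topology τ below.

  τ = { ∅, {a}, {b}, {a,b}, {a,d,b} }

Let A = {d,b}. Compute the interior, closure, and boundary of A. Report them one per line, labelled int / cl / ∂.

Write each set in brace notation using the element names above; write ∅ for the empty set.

opens ⊆ A: ∅, {b}; union → int = {b}
complement {a}; its interior {a}; cl(A) = X∖{a} = {d,b}
boundary = {d,b} ∖ {b} = {d}

int(A) = {b}
cl(A)  = {d,b}
∂A     = {d}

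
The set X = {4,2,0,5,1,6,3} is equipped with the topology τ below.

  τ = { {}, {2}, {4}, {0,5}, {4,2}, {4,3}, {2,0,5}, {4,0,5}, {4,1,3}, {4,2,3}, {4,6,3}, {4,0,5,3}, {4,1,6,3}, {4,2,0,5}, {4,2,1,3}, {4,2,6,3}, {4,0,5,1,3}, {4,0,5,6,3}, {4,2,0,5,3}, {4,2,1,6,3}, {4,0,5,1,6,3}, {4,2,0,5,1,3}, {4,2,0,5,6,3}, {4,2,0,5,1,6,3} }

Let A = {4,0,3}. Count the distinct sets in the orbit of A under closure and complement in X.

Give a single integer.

8

closure: X∖int(X∖A) = X∖{2} = {4,0,5,1,6,3}
Let k=closure and c=complement:
  1. A     = {4,0,3}
  2. kA    = {4,0,5,1,6,3}
  3. cA    = {2,5,1,6}
  4. ckA   = {2}
  5. kcA   = {2,0,5,1,6}
  6. ckcA  = {4,3}
  7. kckcA = {4,1,6,3}
  8. ckckcA = {2,0,5}
— saturated at 8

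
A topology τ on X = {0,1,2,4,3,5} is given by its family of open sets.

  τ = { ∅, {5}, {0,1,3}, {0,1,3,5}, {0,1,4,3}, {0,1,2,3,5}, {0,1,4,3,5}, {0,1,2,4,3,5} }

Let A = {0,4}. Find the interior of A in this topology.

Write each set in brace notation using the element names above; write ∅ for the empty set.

U open, U⊆A: ∅. int(A) = ⋃ = ∅

∅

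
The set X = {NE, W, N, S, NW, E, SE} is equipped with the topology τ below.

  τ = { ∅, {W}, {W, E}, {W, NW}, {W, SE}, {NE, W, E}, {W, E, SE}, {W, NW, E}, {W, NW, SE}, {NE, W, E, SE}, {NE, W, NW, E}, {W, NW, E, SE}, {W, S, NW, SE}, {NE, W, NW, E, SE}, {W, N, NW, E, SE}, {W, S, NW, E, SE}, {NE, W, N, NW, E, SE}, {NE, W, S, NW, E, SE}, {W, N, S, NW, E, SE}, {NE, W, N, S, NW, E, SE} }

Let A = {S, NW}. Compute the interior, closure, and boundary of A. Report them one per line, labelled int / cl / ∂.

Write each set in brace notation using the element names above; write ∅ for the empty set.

int(A) = ∅
cl(A)  = {N, S, NW}
∂A     = {N, S, NW}

U open, U⊆A: ∅. int(A) = ⋃ = ∅
X∖A={NE, W, N, E, SE}, int(X∖A)={NE, W, E, SE}, hence cl(A)={N, S, NW}
∂A: remove int from cl → {N, S, NW}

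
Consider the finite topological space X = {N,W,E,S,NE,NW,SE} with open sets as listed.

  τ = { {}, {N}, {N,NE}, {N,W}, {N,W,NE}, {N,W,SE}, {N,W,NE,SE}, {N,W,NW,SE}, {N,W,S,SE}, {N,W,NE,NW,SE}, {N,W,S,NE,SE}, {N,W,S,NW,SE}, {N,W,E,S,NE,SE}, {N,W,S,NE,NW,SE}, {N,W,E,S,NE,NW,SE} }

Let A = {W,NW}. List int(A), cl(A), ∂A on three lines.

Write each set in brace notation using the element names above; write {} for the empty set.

int(A) = {}
cl(A)  = {W,E,S,NW,SE}
∂A     = {W,E,S,NW,SE}

open subsets of A: {}; so int(A) = {}
closure: X∖int(X∖A) = X∖{N,NE} = {W,E,S,NW,SE}
∂A = {W,E,S,NW,SE} minus {} = {W,E,S,NW,SE}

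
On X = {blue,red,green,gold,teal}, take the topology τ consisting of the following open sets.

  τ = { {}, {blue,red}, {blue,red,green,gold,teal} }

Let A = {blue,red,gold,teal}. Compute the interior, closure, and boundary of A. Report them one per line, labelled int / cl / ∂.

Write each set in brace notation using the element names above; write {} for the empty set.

int(A) = {blue,red}
cl(A)  = {blue,red,green,gold,teal}
∂A     = {green,gold,teal}

U open, U⊆A: {}, {blue,red}. int(A) = ⋃ = {blue,red}
X∖A={green}, int(X∖A)={}, hence cl(A)={blue,red,green,gold,teal}
∂A: remove int from cl → {green,gold,teal}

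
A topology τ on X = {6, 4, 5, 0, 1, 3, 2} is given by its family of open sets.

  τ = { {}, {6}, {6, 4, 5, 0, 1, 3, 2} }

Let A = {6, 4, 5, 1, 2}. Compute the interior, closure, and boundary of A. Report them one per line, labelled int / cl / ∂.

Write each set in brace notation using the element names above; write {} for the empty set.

opens ⊆ A: {}, {6}; union → int = {6}
complement {0, 3}; its interior {}; cl(A) = X∖{} = {6, 4, 5, 0, 1, 3, 2}
boundary = {6, 4, 5, 0, 1, 3, 2} ∖ {6} = {4, 5, 0, 1, 3, 2}

int(A) = {6}
cl(A)  = {6, 4, 5, 0, 1, 3, 2}
∂A     = {4, 5, 0, 1, 3, 2}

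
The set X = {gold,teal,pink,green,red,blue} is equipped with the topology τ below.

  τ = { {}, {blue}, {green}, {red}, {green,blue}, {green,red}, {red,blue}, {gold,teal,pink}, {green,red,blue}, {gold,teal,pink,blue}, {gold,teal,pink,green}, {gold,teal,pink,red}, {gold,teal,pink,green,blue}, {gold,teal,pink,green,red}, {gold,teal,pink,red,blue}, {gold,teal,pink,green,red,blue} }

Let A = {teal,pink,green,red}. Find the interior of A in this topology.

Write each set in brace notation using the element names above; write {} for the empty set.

opens ⊆ A: {}, {green}, {red}, {green,red}; union → int = {green,red}

{green,red}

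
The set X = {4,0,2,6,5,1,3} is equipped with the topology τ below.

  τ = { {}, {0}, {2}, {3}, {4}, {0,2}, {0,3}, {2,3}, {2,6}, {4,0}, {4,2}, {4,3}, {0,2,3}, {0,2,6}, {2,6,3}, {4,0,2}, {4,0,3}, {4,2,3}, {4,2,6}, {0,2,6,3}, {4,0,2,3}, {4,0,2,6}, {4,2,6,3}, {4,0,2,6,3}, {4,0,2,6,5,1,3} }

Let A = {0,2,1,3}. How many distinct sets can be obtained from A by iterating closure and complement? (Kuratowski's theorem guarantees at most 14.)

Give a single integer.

8

complement {4,6,5}; its interior {4}; cl(A) = X∖{4} = {0,2,6,5,1,3}
With k = closure, c = complement:
  1. A     = {0,2,1,3}
  2. kA    = {0,2,6,5,1,3}
  3. cA    = {4,6,5}
  4. ckA   = {4}
  5. kcA   = {4,6,5,1}
  6. kckA  = {4,5,1}
  7. ckcA  = {0,2,3}
  8. ckckA = {0,2,6,3}
k, c of each give nothing new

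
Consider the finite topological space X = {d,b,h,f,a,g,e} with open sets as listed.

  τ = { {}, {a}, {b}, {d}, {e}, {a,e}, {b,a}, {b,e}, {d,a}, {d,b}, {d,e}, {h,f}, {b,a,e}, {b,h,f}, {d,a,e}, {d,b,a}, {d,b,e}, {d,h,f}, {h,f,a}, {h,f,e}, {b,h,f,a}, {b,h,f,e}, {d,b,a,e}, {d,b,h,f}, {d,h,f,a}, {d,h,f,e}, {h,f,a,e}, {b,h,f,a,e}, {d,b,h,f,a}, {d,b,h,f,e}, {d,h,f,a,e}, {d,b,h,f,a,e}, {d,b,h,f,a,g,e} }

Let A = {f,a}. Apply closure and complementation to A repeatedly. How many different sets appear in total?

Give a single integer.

10

complement {d,b,h,g,e}; its interior {d,b,e}; cl(A) = X∖{d,b,e} = {h,f,a,g}
With k = closure, c = complement:
  1. A     = {f,a}
  2. kA    = {h,f,a,g}
  3. cA    = {d,b,h,g,e}
  4. ckA   = {d,b,e}
  5. kcA   = {d,b,h,f,g,e}
  6. kckA  = {d,b,g,e}
  7. ckcA  = {a}
  8. ckckA = {h,f,a}
  9. kckcA = {a,g}
  10. ckckcA = {d,b,h,f,e}
k, c of each give nothing new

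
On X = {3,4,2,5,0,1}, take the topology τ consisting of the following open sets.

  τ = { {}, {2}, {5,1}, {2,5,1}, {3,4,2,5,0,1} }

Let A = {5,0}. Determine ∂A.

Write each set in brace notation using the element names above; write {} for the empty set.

U open, U⊆A: {}. int(A) = ⋃ = {}
X∖A={3,4,2,1}, int(X∖A)={2}, hence cl(A)={3,4,5,0,1}
∂A: remove int from cl → {3,4,5,0,1}

{3,4,5,0,1}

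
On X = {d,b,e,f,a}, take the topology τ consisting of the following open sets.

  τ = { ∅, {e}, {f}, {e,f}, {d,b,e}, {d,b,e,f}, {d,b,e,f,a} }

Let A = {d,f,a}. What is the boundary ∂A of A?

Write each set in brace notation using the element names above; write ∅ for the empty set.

{d,b,a}

open subsets of A: ∅, {f}; so int(A) = {f}
closure: X∖int(X∖A) = X∖{e} = {d,b,f,a}
∂A = {d,b,f,a} minus {f} = {d,b,a}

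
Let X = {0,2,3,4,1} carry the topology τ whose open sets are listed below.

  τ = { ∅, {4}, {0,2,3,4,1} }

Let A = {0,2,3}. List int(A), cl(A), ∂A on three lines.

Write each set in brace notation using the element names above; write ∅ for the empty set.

int(A) = ∅
cl(A)  = {0,2,3,1}
∂A     = {0,2,3,1}

interior: largest open inside A is ∅ (from ∅)
cl via duality: int({4,1}) = {4}, so X∖{4} = {0,2,3,1}
cl∖int = {0,2,3,1}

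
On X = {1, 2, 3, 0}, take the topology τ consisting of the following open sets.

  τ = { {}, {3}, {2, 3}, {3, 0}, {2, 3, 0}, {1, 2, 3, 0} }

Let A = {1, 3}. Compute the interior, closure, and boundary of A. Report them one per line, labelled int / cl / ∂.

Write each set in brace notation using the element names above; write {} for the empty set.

opens ⊆ A: {}, {3}; union → int = {3}
complement {2, 0}; its interior {}; cl(A) = X∖{} = {1, 2, 3, 0}
boundary = {1, 2, 3, 0} ∖ {3} = {1, 2, 0}

int(A) = {3}
cl(A)  = {1, 2, 3, 0}
∂A     = {1, 2, 0}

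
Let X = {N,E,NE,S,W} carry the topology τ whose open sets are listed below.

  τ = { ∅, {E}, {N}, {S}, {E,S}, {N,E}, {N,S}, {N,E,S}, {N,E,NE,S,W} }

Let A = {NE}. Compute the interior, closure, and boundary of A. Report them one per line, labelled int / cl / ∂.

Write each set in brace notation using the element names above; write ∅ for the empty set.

int(A) = ∅
cl(A)  = {NE,W}
∂A     = {NE,W}

U open, U⊆A: ∅. int(A) = ⋃ = ∅
X∖A={N,E,S,W}, int(X∖A)={N,E,S}, hence cl(A)={NE,W}
∂A: remove int from cl → {NE,W}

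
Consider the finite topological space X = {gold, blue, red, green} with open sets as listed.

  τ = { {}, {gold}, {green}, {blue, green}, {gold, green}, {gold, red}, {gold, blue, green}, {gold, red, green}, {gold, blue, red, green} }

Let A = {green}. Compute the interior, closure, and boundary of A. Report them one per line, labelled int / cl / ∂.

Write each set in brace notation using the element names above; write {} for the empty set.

int(A) = {green}
cl(A)  = {blue, green}
∂A     = {blue}

U open, U⊆A: {}, {green}. int(A) = ⋃ = {green}
X∖A={gold, blue, red}, int(X∖A)={gold, red}, hence cl(A)={blue, green}
∂A: remove int from cl → {blue}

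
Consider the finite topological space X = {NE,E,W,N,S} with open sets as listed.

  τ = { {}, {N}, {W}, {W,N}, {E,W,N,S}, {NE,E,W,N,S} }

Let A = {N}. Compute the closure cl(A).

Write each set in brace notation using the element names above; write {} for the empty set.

cl via duality: int({NE,E,W,S}) = {W}, so X∖{W} = {NE,E,N,S}

{NE,E,N,S}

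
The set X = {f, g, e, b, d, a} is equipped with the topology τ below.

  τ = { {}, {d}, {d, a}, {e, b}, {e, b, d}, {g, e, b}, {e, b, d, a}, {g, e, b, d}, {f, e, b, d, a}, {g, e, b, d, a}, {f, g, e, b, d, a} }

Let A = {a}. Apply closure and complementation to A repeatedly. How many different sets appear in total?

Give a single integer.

6

cl via duality: int({f, g, e, b, d}) = {g, e, b, d}, so X∖{g, e, b, d} = {f, a}
Write k for closure, c for complement:
  1. A     = {a}
  2. kA    = {f, a}
  3. cA    = {f, g, e, b, d}
  4. ckA   = {g, e, b, d}
  5. kcA   = {f, g, e, b, d, a}
  6. ckcA  = {}
applying k or c yields no new set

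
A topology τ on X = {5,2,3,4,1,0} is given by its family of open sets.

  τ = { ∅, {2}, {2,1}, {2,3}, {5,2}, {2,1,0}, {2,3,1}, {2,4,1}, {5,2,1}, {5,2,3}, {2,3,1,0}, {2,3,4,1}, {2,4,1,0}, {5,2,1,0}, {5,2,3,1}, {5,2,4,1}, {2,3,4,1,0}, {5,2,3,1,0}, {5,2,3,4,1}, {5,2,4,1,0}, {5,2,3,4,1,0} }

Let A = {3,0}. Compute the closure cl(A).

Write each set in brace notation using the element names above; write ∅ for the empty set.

X∖A={5,2,4,1}, int(X∖A)={5,2,4,1}, hence cl(A)={3,0}

{3,0}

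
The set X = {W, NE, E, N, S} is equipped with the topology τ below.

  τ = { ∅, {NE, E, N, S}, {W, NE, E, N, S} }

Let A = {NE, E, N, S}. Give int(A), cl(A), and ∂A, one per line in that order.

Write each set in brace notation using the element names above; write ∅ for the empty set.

interior: largest open inside A is {NE, E, N, S} (from ∅, {NE, E, N, S})
cl via duality: int({W}) = ∅, so X∖∅ = {W, NE, E, N, S}
cl∖int = {W}

int(A) = {NE, E, N, S}
cl(A)  = {W, NE, E, N, S}
∂A     = {W}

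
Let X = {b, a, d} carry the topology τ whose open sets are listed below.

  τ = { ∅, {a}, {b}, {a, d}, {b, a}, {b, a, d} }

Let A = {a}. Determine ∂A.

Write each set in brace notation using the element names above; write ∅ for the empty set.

U open, U⊆A: ∅, {a}. int(A) = ⋃ = {a}
X∖A={b, d}, int(X∖A)={b}, hence cl(A)={a, d}
∂A: remove int from cl → {d}

{d}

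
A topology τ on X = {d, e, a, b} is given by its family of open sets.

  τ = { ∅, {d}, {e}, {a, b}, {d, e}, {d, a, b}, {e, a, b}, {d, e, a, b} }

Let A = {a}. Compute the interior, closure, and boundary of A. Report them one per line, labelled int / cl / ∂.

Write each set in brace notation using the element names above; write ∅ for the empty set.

opens ⊆ A: ∅; union → int = ∅
complement {d, e, b}; its interior {d, e}; cl(A) = X∖{d, e} = {a, b}
boundary = {a, b} ∖ ∅ = {a, b}

int(A) = ∅
cl(A)  = {a, b}
∂A     = {a, b}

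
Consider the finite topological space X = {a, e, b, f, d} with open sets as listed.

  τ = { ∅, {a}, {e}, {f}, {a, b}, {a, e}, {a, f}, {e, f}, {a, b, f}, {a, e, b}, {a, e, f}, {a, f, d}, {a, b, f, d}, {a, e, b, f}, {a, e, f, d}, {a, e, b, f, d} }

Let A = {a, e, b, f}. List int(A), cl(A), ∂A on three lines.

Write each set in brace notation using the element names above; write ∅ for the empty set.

int(A) = {a, e, b, f}
cl(A)  = {a, e, b, f, d}
∂A     = {d}

U open, U⊆A: ∅, {f}, {a}, {e}, {a, f}, {a, b}, {a, e}, {e, f}, {a, b, f}, {a, e, f}, {a, e, b}, {a, e, b, f}. int(A) = ⋃ = {a, e, b, f}
X∖A={d}, int(X∖A)=∅, hence cl(A)={a, e, b, f, d}
∂A: remove int from cl → {d}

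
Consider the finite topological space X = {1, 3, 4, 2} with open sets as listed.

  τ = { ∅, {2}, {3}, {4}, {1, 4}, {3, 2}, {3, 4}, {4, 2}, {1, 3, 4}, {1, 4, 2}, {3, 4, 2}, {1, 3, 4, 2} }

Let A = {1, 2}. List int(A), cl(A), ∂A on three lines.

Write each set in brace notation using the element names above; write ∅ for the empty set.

int(A) = {2}
cl(A)  = {1, 2}
∂A     = {1}

interior: largest open inside A is {2} (from ∅, {2})
cl via duality: int({3, 4}) = {3, 4}, so X∖{3, 4} = {1, 2}
cl∖int = {1}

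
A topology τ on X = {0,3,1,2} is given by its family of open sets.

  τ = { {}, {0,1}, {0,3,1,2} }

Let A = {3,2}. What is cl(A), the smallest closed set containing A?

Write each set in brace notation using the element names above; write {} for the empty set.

{3,2}

closure: X∖int(X∖A) = X∖{0,1} = {3,2}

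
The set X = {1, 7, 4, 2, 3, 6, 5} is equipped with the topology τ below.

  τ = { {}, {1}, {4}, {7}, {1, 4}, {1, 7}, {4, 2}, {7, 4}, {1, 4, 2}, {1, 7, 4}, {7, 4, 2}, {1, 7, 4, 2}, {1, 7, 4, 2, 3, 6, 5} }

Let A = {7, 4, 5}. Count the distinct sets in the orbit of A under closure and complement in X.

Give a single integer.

complement {1, 2, 3, 6}; its interior {1}; cl(A) = X∖{1} = {7, 4, 2, 3, 6, 5}
With k = closure, c = complement:
  1. A     = {7, 4, 5}
  2. kA    = {7, 4, 2, 3, 6, 5}
  3. cA    = {1, 2, 3, 6}
  4. ckA   = {1}
  5. kcA   = {1, 2, 3, 6, 5}
  6. kckA  = {1, 3, 6, 5}
  7. ckcA  = {7, 4}
  8. ckckA = {7, 4, 2}
k, c of each give nothing new

8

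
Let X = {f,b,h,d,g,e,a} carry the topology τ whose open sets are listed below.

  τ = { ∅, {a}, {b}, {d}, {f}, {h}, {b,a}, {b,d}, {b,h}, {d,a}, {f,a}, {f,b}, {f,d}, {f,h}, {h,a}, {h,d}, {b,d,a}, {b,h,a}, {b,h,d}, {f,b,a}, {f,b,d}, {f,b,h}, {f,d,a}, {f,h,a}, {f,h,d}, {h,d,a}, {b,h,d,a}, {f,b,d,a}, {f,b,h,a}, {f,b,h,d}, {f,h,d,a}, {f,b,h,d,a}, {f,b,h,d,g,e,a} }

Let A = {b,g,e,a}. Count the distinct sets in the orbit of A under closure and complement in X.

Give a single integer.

4

closure: X∖int(X∖A) = X∖{f,h,d} = {b,g,e,a}
Let k=closure and c=complement:
  1. A     = {b,g,e,a}
  2. cA    = {f,h,d}
  3. kcA   = {f,h,d,g,e}
  4. ckcA  = {b,a}
— saturated at 4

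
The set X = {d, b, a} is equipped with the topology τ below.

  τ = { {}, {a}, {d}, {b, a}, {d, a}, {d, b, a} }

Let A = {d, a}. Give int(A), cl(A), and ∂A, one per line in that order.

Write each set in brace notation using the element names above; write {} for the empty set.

int(A) = {d, a}
cl(A)  = {d, b, a}
∂A     = {b}

open subsets of A: {}, {d}, {a}, {d, a}; so int(A) = {d, a}
closure: X∖int(X∖A) = X∖{} = {d, b, a}
∂A = {d, b, a} minus {d, a} = {b}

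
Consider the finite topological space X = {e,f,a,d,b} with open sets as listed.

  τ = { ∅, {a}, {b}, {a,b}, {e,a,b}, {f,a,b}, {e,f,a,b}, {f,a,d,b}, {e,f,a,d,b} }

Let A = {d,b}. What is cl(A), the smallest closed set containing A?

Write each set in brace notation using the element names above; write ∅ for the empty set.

{e,f,d,b}

X∖A={e,f,a}, int(X∖A)={a}, hence cl(A)={e,f,d,b}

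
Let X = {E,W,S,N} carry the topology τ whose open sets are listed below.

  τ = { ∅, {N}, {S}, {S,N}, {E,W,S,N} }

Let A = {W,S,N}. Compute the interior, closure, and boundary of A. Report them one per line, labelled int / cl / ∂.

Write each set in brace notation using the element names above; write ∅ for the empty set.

opens ⊆ A: ∅, {S}, {N}, {S,N}; union → int = {S,N}
complement {E}; its interior ∅; cl(A) = X∖∅ = {E,W,S,N}
boundary = {E,W,S,N} ∖ {S,N} = {E,W}

int(A) = {S,N}
cl(A)  = {E,W,S,N}
∂A     = {E,W}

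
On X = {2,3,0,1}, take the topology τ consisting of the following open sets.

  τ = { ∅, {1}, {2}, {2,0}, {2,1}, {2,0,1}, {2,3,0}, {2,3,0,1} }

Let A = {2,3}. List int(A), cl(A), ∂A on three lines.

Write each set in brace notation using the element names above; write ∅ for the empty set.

opens ⊆ A: ∅, {2}; union → int = {2}
complement {0,1}; its interior {1}; cl(A) = X∖{1} = {2,3,0}
boundary = {2,3,0} ∖ {2} = {3,0}

int(A) = {2}
cl(A)  = {2,3,0}
∂A     = {3,0}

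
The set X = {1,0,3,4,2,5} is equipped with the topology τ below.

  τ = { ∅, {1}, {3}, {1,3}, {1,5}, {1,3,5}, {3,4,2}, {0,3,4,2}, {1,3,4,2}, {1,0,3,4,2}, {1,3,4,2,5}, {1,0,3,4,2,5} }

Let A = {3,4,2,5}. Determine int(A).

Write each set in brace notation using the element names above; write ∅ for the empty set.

U open, U⊆A: ∅, {3}, {3,4,2}. int(A) = ⋃ = {3,4,2}

{3,4,2}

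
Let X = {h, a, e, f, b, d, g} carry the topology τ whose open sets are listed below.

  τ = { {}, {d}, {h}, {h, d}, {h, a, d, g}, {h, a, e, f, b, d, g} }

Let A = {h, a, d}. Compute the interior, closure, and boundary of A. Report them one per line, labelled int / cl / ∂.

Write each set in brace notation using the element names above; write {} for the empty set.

interior: largest open inside A is {h, d} (from {}, {d}, {h}, {h, d})
cl via duality: int({e, f, b, g}) = {}, so X∖{} = {h, a, e, f, b, d, g}
cl∖int = {a, e, f, b, g}

int(A) = {h, d}
cl(A)  = {h, a, e, f, b, d, g}
∂A     = {a, e, f, b, g}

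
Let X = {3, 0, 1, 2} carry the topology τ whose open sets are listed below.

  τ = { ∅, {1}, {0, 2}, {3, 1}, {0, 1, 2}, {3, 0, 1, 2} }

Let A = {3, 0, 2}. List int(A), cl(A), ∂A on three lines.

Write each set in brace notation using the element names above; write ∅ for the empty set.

int(A) = {0, 2}
cl(A)  = {3, 0, 2}
∂A     = {3}

U open, U⊆A: ∅, {0, 2}. int(A) = ⋃ = {0, 2}
X∖A={1}, int(X∖A)={1}, hence cl(A)={3, 0, 2}
∂A: remove int from cl → {3}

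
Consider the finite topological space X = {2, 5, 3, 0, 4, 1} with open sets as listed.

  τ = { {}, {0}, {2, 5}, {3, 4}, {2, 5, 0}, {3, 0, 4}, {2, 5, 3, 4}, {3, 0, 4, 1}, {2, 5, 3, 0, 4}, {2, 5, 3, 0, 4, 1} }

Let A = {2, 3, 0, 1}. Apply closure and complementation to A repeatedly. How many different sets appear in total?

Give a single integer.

8

X∖A={5, 4}, int(X∖A)={}, hence cl(A)={2, 5, 3, 0, 4, 1}
Orbit (k=closure, c=complement):
  1. A     = {2, 3, 0, 1}
  2. kA    = {2, 5, 3, 0, 4, 1}
  3. cA    = {5, 4}
  4. ckA   = {}
  5. kcA   = {2, 5, 3, 4, 1}
  6. ckcA  = {0}
  7. kckcA = {0, 1}
  8. ckckcA = {2, 5, 3, 4}
(closed under both — stop)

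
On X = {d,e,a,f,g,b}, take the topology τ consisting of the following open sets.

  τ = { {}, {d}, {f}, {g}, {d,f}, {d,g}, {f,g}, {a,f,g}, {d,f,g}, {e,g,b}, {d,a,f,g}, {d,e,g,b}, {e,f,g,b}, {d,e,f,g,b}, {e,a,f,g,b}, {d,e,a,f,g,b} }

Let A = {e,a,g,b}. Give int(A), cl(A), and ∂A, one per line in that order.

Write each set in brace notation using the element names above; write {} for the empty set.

int(A) = {e,g,b}
cl(A)  = {e,a,g,b}
∂A     = {a}

opens ⊆ A: {}, {g}, {e,g,b}; union → int = {e,g,b}
complement {d,f}; its interior {d,f}; cl(A) = X∖{d,f} = {e,a,g,b}
boundary = {e,a,g,b} ∖ {e,g,b} = {a}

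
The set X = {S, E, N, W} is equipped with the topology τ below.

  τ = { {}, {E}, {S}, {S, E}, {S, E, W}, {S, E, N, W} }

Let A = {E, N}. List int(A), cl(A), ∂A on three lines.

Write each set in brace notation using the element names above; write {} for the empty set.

opens ⊆ A: {}, {E}; union → int = {E}
complement {S, W}; its interior {S}; cl(A) = X∖{S} = {E, N, W}
boundary = {E, N, W} ∖ {E} = {N, W}

int(A) = {E}
cl(A)  = {E, N, W}
∂A     = {N, W}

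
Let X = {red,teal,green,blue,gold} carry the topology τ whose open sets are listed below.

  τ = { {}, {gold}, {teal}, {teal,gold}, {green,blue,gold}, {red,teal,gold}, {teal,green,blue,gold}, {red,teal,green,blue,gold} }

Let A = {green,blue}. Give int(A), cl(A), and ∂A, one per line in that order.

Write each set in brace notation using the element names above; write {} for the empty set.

opens ⊆ A: {}; union → int = {}
complement {red,teal,gold}; its interior {red,teal,gold}; cl(A) = X∖{red,teal,gold} = {green,blue}
boundary = {green,blue} ∖ {} = {green,blue}

int(A) = {}
cl(A)  = {green,blue}
∂A     = {green,blue}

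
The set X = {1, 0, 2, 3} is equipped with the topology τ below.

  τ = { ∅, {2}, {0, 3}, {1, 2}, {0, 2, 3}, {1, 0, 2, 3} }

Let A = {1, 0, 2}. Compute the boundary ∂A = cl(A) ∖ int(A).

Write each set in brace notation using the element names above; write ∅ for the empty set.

open subsets of A: ∅, {2}, {1, 2}; so int(A) = {1, 2}
closure: X∖int(X∖A) = X∖∅ = {1, 0, 2, 3}
∂A = {1, 0, 2, 3} minus {1, 2} = {0, 3}

{0, 3}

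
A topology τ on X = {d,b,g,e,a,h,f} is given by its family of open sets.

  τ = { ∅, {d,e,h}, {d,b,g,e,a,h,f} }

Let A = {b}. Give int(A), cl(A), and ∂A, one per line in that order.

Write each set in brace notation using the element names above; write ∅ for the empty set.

int(A) = ∅
cl(A)  = {b,g,a,f}
∂A     = {b,g,a,f}

open subsets of A: ∅; so int(A) = ∅
closure: X∖int(X∖A) = X∖{d,e,h} = {b,g,a,f}
∂A = {b,g,a,f} minus ∅ = {b,g,a,f}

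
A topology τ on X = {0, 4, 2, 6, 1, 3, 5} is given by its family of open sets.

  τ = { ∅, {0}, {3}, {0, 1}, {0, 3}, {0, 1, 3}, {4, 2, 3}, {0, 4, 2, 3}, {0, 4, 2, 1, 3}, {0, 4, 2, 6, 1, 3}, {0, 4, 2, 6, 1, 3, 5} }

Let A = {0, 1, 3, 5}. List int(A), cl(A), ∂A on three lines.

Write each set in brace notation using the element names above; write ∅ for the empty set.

opens ⊆ A: ∅, {0}, {3}, {0, 3}, {0, 1}, {0, 1, 3}; union → int = {0, 1, 3}
complement {4, 2, 6}; its interior ∅; cl(A) = X∖∅ = {0, 4, 2, 6, 1, 3, 5}
boundary = {0, 4, 2, 6, 1, 3, 5} ∖ {0, 1, 3} = {4, 2, 6, 5}

int(A) = {0, 1, 3}
cl(A)  = {0, 4, 2, 6, 1, 3, 5}
∂A     = {4, 2, 6, 5}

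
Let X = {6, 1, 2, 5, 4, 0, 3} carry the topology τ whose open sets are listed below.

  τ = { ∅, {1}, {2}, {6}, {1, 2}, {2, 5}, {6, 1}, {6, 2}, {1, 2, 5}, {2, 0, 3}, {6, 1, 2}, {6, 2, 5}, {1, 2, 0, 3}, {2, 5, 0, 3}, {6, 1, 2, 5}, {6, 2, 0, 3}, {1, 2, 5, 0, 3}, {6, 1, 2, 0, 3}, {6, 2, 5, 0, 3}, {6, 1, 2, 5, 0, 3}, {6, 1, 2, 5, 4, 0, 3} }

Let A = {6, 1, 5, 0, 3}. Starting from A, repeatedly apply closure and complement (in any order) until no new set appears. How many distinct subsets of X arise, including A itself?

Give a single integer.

X∖A={2, 4}, int(X∖A)={2}, hence cl(A)={6, 1, 5, 4, 0, 3}
Orbit (k=closure, c=complement):
  1. A     = {6, 1, 5, 0, 3}
  2. kA    = {6, 1, 5, 4, 0, 3}
  3. cA    = {2, 4}
  4. ckA   = {2}
  5. kcA   = {2, 5, 4, 0, 3}
  6. ckcA  = {6, 1}
  7. kckcA = {6, 1, 4}
  8. ckckcA = {2, 5, 0, 3}
(closed under both — stop)

8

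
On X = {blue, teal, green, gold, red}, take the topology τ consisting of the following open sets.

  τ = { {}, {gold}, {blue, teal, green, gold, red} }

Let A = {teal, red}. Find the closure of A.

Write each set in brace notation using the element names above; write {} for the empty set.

{blue, teal, green, red}

closure: X∖int(X∖A) = X∖{gold} = {blue, teal, green, red}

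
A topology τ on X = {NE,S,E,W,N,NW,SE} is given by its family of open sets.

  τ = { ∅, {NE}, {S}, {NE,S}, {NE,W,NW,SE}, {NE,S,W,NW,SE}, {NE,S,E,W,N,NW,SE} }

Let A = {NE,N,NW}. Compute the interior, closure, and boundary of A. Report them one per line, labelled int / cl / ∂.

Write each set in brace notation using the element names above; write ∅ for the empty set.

int(A) = {NE}
cl(A)  = {NE,E,W,N,NW,SE}
∂A     = {E,W,N,NW,SE}

U open, U⊆A: ∅, {NE}. int(A) = ⋃ = {NE}
X∖A={S,E,W,SE}, int(X∖A)={S}, hence cl(A)={NE,E,W,N,NW,SE}
∂A: remove int from cl → {E,W,N,NW,SE}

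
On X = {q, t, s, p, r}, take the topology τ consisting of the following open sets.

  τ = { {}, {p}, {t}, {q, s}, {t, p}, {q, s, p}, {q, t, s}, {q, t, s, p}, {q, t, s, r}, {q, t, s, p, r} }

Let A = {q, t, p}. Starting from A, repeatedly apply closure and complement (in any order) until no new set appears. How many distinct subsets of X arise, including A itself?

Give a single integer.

complement {s, r}; its interior {}; cl(A) = X∖{} = {q, t, s, p, r}
With k = closure, c = complement:
  1. A     = {q, t, p}
  2. kA    = {q, t, s, p, r}
  3. cA    = {s, r}
  4. ckA   = {}
  5. kcA   = {q, s, r}
  6. ckcA  = {t, p}
  7. kckcA = {t, p, r}
  8. ckckcA = {q, s}
k, c of each give nothing new

8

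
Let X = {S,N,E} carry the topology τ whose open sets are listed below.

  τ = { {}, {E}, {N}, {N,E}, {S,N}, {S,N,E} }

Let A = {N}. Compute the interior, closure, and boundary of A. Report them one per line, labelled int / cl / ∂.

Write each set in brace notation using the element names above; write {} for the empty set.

open subsets of A: {}, {N}; so int(A) = {N}
closure: X∖int(X∖A) = X∖{E} = {S,N}
∂A = {S,N} minus {N} = {S}

int(A) = {N}
cl(A)  = {S,N}
∂A     = {S}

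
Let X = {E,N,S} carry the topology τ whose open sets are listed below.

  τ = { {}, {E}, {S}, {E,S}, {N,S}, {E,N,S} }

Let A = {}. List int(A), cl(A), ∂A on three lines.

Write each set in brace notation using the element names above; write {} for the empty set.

int(A) = {}
cl(A)  = {}
∂A     = {}

interior: largest open inside A is {} (from {})
cl via duality: int({E,N,S}) = {E,N,S}, so X∖{E,N,S} = {}
cl∖int = {}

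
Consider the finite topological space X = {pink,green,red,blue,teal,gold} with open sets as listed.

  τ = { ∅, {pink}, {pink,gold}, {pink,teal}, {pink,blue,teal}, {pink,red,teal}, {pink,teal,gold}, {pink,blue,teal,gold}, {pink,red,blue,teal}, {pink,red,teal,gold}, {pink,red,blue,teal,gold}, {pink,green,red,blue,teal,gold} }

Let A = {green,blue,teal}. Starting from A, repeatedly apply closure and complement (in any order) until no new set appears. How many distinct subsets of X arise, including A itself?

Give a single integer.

closure: X∖int(X∖A) = X∖{pink,gold} = {green,red,blue,teal}
Let k=closure and c=complement:
  1. A     = {green,blue,teal}
  2. kA    = {green,red,blue,teal}
  3. cA    = {pink,red,gold}
  4. ckA   = {pink,gold}
  5. kcA   = {pink,green,red,blue,teal,gold}
  6. ckcA  = ∅
— saturated at 6

6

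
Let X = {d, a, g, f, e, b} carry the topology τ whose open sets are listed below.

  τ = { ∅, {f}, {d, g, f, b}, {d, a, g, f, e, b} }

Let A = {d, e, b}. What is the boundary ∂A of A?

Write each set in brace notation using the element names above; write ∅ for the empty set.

opens ⊆ A: ∅; union → int = ∅
complement {a, g, f}; its interior {f}; cl(A) = X∖{f} = {d, a, g, e, b}
boundary = {d, a, g, e, b} ∖ ∅ = {d, a, g, e, b}

{d, a, g, e, b}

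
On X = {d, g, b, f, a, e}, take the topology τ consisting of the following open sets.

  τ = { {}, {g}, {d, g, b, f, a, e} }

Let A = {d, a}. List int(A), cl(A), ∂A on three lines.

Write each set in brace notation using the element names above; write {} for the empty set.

U open, U⊆A: {}. int(A) = ⋃ = {}
X∖A={g, b, f, e}, int(X∖A)={g}, hence cl(A)={d, b, f, a, e}
∂A: remove int from cl → {d, b, f, a, e}

int(A) = {}
cl(A)  = {d, b, f, a, e}
∂A     = {d, b, f, a, e}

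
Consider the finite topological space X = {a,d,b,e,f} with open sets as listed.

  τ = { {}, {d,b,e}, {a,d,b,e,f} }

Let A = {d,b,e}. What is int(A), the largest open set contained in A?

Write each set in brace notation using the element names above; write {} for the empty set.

open subsets of A: {}, {d,b,e}; so int(A) = {d,b,e}

{d,b,e}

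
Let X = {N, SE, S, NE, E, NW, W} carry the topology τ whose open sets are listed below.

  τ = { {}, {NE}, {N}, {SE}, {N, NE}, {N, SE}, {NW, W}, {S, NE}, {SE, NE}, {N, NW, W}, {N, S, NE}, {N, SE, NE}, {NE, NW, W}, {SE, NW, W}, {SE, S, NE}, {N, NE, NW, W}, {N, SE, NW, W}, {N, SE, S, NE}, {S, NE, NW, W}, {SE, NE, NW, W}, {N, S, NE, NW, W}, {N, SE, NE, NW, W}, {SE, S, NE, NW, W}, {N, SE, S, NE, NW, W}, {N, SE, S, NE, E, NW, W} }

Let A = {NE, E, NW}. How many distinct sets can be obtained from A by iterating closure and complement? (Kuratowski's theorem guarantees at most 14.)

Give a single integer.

complement {N, SE, S, W}; its interior {N, SE}; cl(A) = X∖{N, SE} = {S, NE, E, NW, W}
With k = closure, c = complement:
  1. A     = {NE, E, NW}
  2. kA    = {S, NE, E, NW, W}
  3. cA    = {N, SE, S, W}
  4. ckA   = {N, SE}
  5. kcA   = {N, SE, S, E, NW, W}
  6. kckA  = {N, SE, E}
  7. ckcA  = {NE}
  8. ckckA = {S, NE, NW, W}
  9. kckcA = {S, NE, E}
  10. ckckcA = {N, SE, NW, W}
  11. kckckcA = {N, SE, E, NW, W}
  12. ckckckcA = {S, NE}
k, c of each give nothing new

12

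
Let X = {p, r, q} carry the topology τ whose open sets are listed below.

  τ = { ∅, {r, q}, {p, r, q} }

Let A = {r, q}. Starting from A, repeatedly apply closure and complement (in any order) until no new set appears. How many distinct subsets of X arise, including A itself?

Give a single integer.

4

complement {p}; its interior ∅; cl(A) = X∖∅ = {p, r, q}
With k = closure, c = complement:
  1. A     = {r, q}
  2. kA    = {p, r, q}
  3. cA    = {p}
  4. ckA   = ∅
k, c of each give nothing new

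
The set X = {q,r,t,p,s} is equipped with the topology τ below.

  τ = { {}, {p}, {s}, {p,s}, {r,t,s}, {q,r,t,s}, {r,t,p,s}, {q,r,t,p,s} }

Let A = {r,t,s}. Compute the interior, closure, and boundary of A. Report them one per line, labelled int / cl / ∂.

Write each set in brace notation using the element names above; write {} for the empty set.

int(A) = {r,t,s}
cl(A)  = {q,r,t,s}
∂A     = {q}

U open, U⊆A: {}, {s}, {r,t,s}. int(A) = ⋃ = {r,t,s}
X∖A={q,p}, int(X∖A)={p}, hence cl(A)={q,r,t,s}
∂A: remove int from cl → {q}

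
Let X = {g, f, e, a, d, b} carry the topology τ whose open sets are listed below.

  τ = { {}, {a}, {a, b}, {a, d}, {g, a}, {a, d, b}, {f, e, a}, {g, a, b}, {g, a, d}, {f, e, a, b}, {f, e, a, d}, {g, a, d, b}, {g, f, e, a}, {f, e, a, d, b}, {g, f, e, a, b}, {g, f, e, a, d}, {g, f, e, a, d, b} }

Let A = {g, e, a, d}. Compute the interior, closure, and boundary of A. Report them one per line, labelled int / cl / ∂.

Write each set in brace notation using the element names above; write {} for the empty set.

int(A) = {g, a, d}
cl(A)  = {g, f, e, a, d, b}
∂A     = {f, e, b}

opens ⊆ A: {}, {a}, {a, d}, {g, a}, {g, a, d}; union → int = {g, a, d}
complement {f, b}; its interior {}; cl(A) = X∖{} = {g, f, e, a, d, b}
boundary = {g, f, e, a, d, b} ∖ {g, a, d} = {f, e, b}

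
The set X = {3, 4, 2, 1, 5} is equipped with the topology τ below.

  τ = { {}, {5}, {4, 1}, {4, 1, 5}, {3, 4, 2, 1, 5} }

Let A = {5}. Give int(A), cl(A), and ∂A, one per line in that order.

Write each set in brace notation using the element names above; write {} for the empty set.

int(A) = {5}
cl(A)  = {3, 2, 5}
∂A     = {3, 2}

interior: largest open inside A is {5} (from {}, {5})
cl via duality: int({3, 4, 2, 1}) = {4, 1}, so X∖{4, 1} = {3, 2, 5}
cl∖int = {3, 2}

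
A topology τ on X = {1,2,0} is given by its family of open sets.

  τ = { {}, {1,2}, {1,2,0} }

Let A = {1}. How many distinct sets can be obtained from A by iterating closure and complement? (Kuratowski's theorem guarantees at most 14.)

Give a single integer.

4

X∖A={2,0}, int(X∖A)={}, hence cl(A)={1,2,0}
Orbit (k=closure, c=complement):
  1. A     = {1}
  2. kA    = {1,2,0}
  3. cA    = {2,0}
  4. ckA   = {}
(closed under both — stop)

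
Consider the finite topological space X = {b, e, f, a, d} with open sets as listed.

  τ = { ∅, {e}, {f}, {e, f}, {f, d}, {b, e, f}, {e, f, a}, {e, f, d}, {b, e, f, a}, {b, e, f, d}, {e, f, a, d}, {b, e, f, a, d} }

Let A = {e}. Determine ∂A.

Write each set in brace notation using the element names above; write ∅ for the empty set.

U open, U⊆A: ∅, {e}. int(A) = ⋃ = {e}
X∖A={b, f, a, d}, int(X∖A)={f, d}, hence cl(A)={b, e, a}
∂A: remove int from cl → {b, a}

{b, a}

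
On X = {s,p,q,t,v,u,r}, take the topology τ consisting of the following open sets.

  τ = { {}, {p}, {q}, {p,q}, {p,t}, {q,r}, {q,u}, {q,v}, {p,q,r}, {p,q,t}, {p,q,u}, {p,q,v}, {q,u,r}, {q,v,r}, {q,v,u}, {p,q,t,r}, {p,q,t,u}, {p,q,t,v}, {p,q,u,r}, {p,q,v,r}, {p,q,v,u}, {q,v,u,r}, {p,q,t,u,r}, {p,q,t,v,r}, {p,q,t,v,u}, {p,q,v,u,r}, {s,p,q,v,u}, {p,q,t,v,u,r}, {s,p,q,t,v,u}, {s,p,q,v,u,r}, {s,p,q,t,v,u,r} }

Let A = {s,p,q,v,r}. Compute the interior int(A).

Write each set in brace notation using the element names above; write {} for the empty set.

{p,q,v,r}

U open, U⊆A: {}, {p}, {q}, {q,r}, {p,q}, {q,v}, {p,q,v}, {p,q,r}, {q,v,r}, {p,q,v,r}. int(A) = ⋃ = {p,q,v,r}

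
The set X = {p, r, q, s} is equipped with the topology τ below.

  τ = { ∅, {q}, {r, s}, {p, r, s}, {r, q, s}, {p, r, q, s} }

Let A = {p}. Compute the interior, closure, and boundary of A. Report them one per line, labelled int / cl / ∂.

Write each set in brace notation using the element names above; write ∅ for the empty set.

opens ⊆ A: ∅; union → int = ∅
complement {r, q, s}; its interior {r, q, s}; cl(A) = X∖{r, q, s} = {p}
boundary = {p} ∖ ∅ = {p}

int(A) = ∅
cl(A)  = {p}
∂A     = {p}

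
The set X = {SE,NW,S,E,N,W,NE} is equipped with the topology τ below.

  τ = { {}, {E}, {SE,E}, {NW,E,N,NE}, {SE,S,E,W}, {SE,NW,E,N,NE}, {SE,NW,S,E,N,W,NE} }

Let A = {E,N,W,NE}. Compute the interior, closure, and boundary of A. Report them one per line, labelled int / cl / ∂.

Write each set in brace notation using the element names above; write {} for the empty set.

int(A) = {E}
cl(A)  = {SE,NW,S,E,N,W,NE}
∂A     = {SE,NW,S,N,W,NE}

open subsets of A: {}, {E}; so int(A) = {E}
closure: X∖int(X∖A) = X∖{} = {SE,NW,S,E,N,W,NE}
∂A = {SE,NW,S,E,N,W,NE} minus {E} = {SE,NW,S,N,W,NE}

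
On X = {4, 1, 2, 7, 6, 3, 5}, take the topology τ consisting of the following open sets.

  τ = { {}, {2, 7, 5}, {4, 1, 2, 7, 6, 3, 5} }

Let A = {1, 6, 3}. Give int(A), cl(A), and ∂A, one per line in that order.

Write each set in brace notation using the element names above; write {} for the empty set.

open subsets of A: {}; so int(A) = {}
closure: X∖int(X∖A) = X∖{2, 7, 5} = {4, 1, 6, 3}
∂A = {4, 1, 6, 3} minus {} = {4, 1, 6, 3}

int(A) = {}
cl(A)  = {4, 1, 6, 3}
∂A     = {4, 1, 6, 3}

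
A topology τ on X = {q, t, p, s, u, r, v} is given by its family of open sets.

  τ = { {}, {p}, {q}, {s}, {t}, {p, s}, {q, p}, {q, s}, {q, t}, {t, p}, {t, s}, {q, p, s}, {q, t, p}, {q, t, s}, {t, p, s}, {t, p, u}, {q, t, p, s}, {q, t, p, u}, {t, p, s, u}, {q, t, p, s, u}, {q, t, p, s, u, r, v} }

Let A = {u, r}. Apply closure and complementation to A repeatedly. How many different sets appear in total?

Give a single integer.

cl via duality: int({q, t, p, s, v}) = {q, t, p, s}, so X∖{q, t, p, s} = {u, r, v}
Write k for closure, c for complement:
  1. A     = {u, r}
  2. kA    = {u, r, v}
  3. cA    = {q, t, p, s, v}
  4. ckA   = {q, t, p, s}
  5. kcA   = {q, t, p, s, u, r, v}
  6. ckcA  = {}
applying k or c yields no new set

6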